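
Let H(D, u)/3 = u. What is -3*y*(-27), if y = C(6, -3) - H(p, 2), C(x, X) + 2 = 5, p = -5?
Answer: -243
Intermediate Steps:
H(D, u) = 3*u
C(x, X) = 3 (C(x, X) = -2 + 5 = 3)
y = -3 (y = 3 - 3*2 = 3 - 1*6 = 3 - 6 = -3)
-3*y*(-27) = -3*(-3)*(-27) = 9*(-27) = -243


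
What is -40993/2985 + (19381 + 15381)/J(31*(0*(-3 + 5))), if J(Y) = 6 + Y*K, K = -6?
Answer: 5751034/995 ≈ 5779.9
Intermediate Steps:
J(Y) = 6 - 6*Y (J(Y) = 6 + Y*(-6) = 6 - 6*Y)
-40993/2985 + (19381 + 15381)/J(31*(0*(-3 + 5))) = -40993/2985 + (19381 + 15381)/(6 - 186*0*(-3 + 5)) = -40993*1/2985 + 34762/(6 - 186*0*2) = -40993/2985 + 34762/(6 - 186*0) = -40993/2985 + 34762/(6 - 6*0) = -40993/2985 + 34762/(6 + 0) = -40993/2985 + 34762/6 = -40993/2985 + 34762*(⅙) = -40993/2985 + 17381/3 = 5751034/995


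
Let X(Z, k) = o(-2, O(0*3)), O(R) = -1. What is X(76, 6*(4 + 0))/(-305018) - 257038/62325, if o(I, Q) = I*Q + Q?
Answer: -78401279009/19010246850 ≈ -4.1242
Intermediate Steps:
o(I, Q) = Q + I*Q
X(Z, k) = 1 (X(Z, k) = -(1 - 2) = -1*(-1) = 1)
X(76, 6*(4 + 0))/(-305018) - 257038/62325 = 1/(-305018) - 257038/62325 = 1*(-1/305018) - 257038*1/62325 = -1/305018 - 257038/62325 = -78401279009/19010246850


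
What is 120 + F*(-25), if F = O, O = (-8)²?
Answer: -1480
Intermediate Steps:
O = 64
F = 64
120 + F*(-25) = 120 + 64*(-25) = 120 - 1600 = -1480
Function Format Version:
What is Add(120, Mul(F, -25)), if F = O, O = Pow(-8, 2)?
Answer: -1480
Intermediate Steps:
O = 64
F = 64
Add(120, Mul(F, -25)) = Add(120, Mul(64, -25)) = Add(120, -1600) = -1480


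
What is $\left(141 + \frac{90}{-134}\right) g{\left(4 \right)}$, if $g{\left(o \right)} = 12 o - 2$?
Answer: $\frac{432492}{67} \approx 6455.1$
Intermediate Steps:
$g{\left(o \right)} = -2 + 12 o$
$\left(141 + \frac{90}{-134}\right) g{\left(4 \right)} = \left(141 + \frac{90}{-134}\right) \left(-2 + 12 \cdot 4\right) = \left(141 + 90 \left(- \frac{1}{134}\right)\right) \left(-2 + 48\right) = \left(141 - \frac{45}{67}\right) 46 = \frac{9402}{67} \cdot 46 = \frac{432492}{67}$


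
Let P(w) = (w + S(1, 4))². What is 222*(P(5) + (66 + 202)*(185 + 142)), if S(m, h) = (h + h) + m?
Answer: 19498704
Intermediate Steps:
S(m, h) = m + 2*h (S(m, h) = 2*h + m = m + 2*h)
P(w) = (9 + w)² (P(w) = (w + (1 + 2*4))² = (w + (1 + 8))² = (w + 9)² = (9 + w)²)
222*(P(5) + (66 + 202)*(185 + 142)) = 222*((9 + 5)² + (66 + 202)*(185 + 142)) = 222*(14² + 268*327) = 222*(196 + 87636) = 222*87832 = 19498704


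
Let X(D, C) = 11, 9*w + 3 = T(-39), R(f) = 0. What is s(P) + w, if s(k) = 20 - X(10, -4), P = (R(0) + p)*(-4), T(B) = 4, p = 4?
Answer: 82/9 ≈ 9.1111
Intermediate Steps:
w = ⅑ (w = -⅓ + (⅑)*4 = -⅓ + 4/9 = ⅑ ≈ 0.11111)
P = -16 (P = (0 + 4)*(-4) = 4*(-4) = -16)
s(k) = 9 (s(k) = 20 - 1*11 = 20 - 11 = 9)
s(P) + w = 9 + ⅑ = 82/9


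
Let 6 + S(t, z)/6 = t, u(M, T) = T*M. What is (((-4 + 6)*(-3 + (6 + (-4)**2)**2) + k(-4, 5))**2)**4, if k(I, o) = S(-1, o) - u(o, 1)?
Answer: 491324875224672125390625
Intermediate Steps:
u(M, T) = M*T
S(t, z) = -36 + 6*t
k(I, o) = -42 - o (k(I, o) = (-36 + 6*(-1)) - o = (-36 - 6) - o = -42 - o)
(((-4 + 6)*(-3 + (6 + (-4)**2)**2) + k(-4, 5))**2)**4 = (((-4 + 6)*(-3 + (6 + (-4)**2)**2) + (-42 - 1*5))**2)**4 = ((2*(-3 + (6 + 16)**2) + (-42 - 5))**2)**4 = ((2*(-3 + 22**2) - 47)**2)**4 = ((2*(-3 + 484) - 47)**2)**4 = ((2*481 - 47)**2)**4 = ((962 - 47)**2)**4 = (915**2)**4 = 837225**4 = 491324875224672125390625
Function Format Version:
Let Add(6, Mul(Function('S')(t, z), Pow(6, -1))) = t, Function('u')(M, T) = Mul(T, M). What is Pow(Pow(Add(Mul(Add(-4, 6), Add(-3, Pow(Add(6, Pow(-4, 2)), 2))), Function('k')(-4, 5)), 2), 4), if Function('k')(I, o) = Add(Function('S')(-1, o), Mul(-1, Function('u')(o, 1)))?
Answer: 491324875224672125390625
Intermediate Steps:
Function('u')(M, T) = Mul(M, T)
Function('S')(t, z) = Add(-36, Mul(6, t))
Function('k')(I, o) = Add(-42, Mul(-1, o)) (Function('k')(I, o) = Add(Add(-36, Mul(6, -1)), Mul(-1, Mul(o, 1))) = Add(Add(-36, -6), Mul(-1, o)) = Add(-42, Mul(-1, o)))
Pow(Pow(Add(Mul(Add(-4, 6), Add(-3, Pow(Add(6, Pow(-4, 2)), 2))), Function('k')(-4, 5)), 2), 4) = Pow(Pow(Add(Mul(Add(-4, 6), Add(-3, Pow(Add(6, Pow(-4, 2)), 2))), Add(-42, Mul(-1, 5))), 2), 4) = Pow(Pow(Add(Mul(2, Add(-3, Pow(Add(6, 16), 2))), Add(-42, -5)), 2), 4) = Pow(Pow(Add(Mul(2, Add(-3, Pow(22, 2))), -47), 2), 4) = Pow(Pow(Add(Mul(2, Add(-3, 484)), -47), 2), 4) = Pow(Pow(Add(Mul(2, 481), -47), 2), 4) = Pow(Pow(Add(962, -47), 2), 4) = Pow(Pow(915, 2), 4) = Pow(837225, 4) = 491324875224672125390625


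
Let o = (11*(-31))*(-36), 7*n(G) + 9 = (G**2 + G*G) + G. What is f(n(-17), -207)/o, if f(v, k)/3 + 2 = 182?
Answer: 15/341 ≈ 0.043988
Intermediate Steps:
n(G) = -9/7 + G/7 + 2*G**2/7 (n(G) = -9/7 + ((G**2 + G*G) + G)/7 = -9/7 + ((G**2 + G**2) + G)/7 = -9/7 + (2*G**2 + G)/7 = -9/7 + (G + 2*G**2)/7 = -9/7 + (G/7 + 2*G**2/7) = -9/7 + G/7 + 2*G**2/7)
f(v, k) = 540 (f(v, k) = -6 + 3*182 = -6 + 546 = 540)
o = 12276 (o = -341*(-36) = 12276)
f(n(-17), -207)/o = 540/12276 = 540*(1/12276) = 15/341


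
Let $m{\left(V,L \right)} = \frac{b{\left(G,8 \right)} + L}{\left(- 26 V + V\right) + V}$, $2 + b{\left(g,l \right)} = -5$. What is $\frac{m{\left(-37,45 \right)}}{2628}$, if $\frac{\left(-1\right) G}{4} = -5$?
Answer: $\frac{19}{1166832} \approx 1.6283 \cdot 10^{-5}$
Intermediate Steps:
$G = 20$ ($G = \left(-4\right) \left(-5\right) = 20$)
$b{\left(g,l \right)} = -7$ ($b{\left(g,l \right)} = -2 - 5 = -7$)
$m{\left(V,L \right)} = - \frac{-7 + L}{24 V}$ ($m{\left(V,L \right)} = \frac{-7 + L}{\left(- 26 V + V\right) + V} = \frac{-7 + L}{- 25 V + V} = \frac{-7 + L}{\left(-24\right) V} = \left(-7 + L\right) \left(- \frac{1}{24 V}\right) = - \frac{-7 + L}{24 V}$)
$\frac{m{\left(-37,45 \right)}}{2628} = \frac{\frac{1}{24} \frac{1}{-37} \left(7 - 45\right)}{2628} = \frac{1}{24} \left(- \frac{1}{37}\right) \left(7 - 45\right) \frac{1}{2628} = \frac{1}{24} \left(- \frac{1}{37}\right) \left(-38\right) \frac{1}{2628} = \frac{19}{444} \cdot \frac{1}{2628} = \frac{19}{1166832}$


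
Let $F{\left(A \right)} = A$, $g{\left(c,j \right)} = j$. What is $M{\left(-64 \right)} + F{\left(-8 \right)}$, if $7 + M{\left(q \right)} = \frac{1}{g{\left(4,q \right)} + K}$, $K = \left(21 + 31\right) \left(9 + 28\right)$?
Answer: $- \frac{27899}{1860} \approx -14.999$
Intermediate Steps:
$K = 1924$ ($K = 52 \cdot 37 = 1924$)
$M{\left(q \right)} = -7 + \frac{1}{1924 + q}$ ($M{\left(q \right)} = -7 + \frac{1}{q + 1924} = -7 + \frac{1}{1924 + q}$)
$M{\left(-64 \right)} + F{\left(-8 \right)} = \frac{-13467 - -448}{1924 - 64} - 8 = \frac{-13467 + 448}{1860} - 8 = \frac{1}{1860} \left(-13019\right) - 8 = - \frac{13019}{1860} - 8 = - \frac{27899}{1860}$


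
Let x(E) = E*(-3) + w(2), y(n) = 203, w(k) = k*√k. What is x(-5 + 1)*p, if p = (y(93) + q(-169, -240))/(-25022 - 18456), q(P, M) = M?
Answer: 222/21739 + 37*√2/21739 ≈ 0.012619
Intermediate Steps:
w(k) = k^(3/2)
x(E) = -3*E + 2*√2 (x(E) = E*(-3) + 2^(3/2) = -3*E + 2*√2)
p = 37/43478 (p = (203 - 240)/(-25022 - 18456) = -37/(-43478) = -37*(-1/43478) = 37/43478 ≈ 0.00085101)
x(-5 + 1)*p = (-3*(-5 + 1) + 2*√2)*(37/43478) = (-3*(-4) + 2*√2)*(37/43478) = (12 + 2*√2)*(37/43478) = 222/21739 + 37*√2/21739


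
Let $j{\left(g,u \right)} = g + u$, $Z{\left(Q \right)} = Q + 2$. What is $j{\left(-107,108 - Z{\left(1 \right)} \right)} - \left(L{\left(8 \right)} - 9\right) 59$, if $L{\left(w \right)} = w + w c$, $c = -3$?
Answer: $1473$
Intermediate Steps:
$Z{\left(Q \right)} = 2 + Q$
$L{\left(w \right)} = - 2 w$ ($L{\left(w \right)} = w + w \left(-3\right) = w - 3 w = - 2 w$)
$j{\left(-107,108 - Z{\left(1 \right)} \right)} - \left(L{\left(8 \right)} - 9\right) 59 = \left(-107 + \left(108 - \left(2 + 1\right)\right)\right) - \left(\left(-2\right) 8 - 9\right) 59 = \left(-107 + \left(108 - 3\right)\right) - \left(-16 - 9\right) 59 = \left(-107 + \left(108 - 3\right)\right) - \left(-25\right) 59 = \left(-107 + 105\right) - -1475 = -2 + 1475 = 1473$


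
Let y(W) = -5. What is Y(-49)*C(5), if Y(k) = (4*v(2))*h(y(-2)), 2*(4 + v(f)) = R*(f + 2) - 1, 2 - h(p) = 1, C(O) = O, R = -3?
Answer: -210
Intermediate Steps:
h(p) = 1 (h(p) = 2 - 1*1 = 2 - 1 = 1)
v(f) = -15/2 - 3*f/2 (v(f) = -4 + (-3*(f + 2) - 1)/2 = -4 + (-3*(2 + f) - 1)/2 = -4 + ((-6 - 3*f) - 1)/2 = -4 + (-7 - 3*f)/2 = -4 + (-7/2 - 3*f/2) = -15/2 - 3*f/2)
Y(k) = -42 (Y(k) = (4*(-15/2 - 3/2*2))*1 = (4*(-15/2 - 3))*1 = (4*(-21/2))*1 = -42*1 = -42)
Y(-49)*C(5) = -42*5 = -210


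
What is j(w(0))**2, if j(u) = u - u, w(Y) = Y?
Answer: 0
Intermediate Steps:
j(u) = 0
j(w(0))**2 = 0**2 = 0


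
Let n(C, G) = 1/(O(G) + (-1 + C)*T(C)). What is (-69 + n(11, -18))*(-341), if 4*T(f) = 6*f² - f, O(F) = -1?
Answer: 84068435/3573 ≈ 23529.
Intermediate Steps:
T(f) = -f/4 + 3*f²/2 (T(f) = (6*f² - f)/4 = (-f + 6*f²)/4 = -f/4 + 3*f²/2)
n(C, G) = 1/(-1 + C*(-1 + C)*(-1 + 6*C)/4) (n(C, G) = 1/(-1 + (-1 + C)*(C*(-1 + 6*C)/4)) = 1/(-1 + C*(-1 + C)*(-1 + 6*C)/4))
(-69 + n(11, -18))*(-341) = (-69 + 4/(-4 + 11 - 7*11² + 6*11³))*(-341) = (-69 + 4/(-4 + 11 - 7*121 + 6*1331))*(-341) = (-69 + 4/(-4 + 11 - 847 + 7986))*(-341) = (-69 + 4/7146)*(-341) = (-69 + 4*(1/7146))*(-341) = (-69 + 2/3573)*(-341) = -246535/3573*(-341) = 84068435/3573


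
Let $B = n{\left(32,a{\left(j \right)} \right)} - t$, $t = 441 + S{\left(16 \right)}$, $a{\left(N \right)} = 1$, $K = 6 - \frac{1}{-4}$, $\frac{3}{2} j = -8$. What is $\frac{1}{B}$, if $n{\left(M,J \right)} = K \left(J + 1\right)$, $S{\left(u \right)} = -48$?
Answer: $- \frac{2}{761} \approx -0.0026281$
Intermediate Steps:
$j = - \frac{16}{3}$ ($j = \frac{2}{3} \left(-8\right) = - \frac{16}{3} \approx -5.3333$)
$K = \frac{25}{4}$ ($K = 6 - - \frac{1}{4} = 6 + \frac{1}{4} = \frac{25}{4} \approx 6.25$)
$t = 393$ ($t = 441 - 48 = 393$)
$n{\left(M,J \right)} = \frac{25}{4} + \frac{25 J}{4}$ ($n{\left(M,J \right)} = \frac{25 \left(J + 1\right)}{4} = \frac{25 \left(1 + J\right)}{4} = \frac{25}{4} + \frac{25 J}{4}$)
$B = - \frac{761}{2}$ ($B = \left(\frac{25}{4} + \frac{25}{4} \cdot 1\right) - 393 = \left(\frac{25}{4} + \frac{25}{4}\right) - 393 = \frac{25}{2} - 393 = - \frac{761}{2} \approx -380.5$)
$\frac{1}{B} = \frac{1}{- \frac{761}{2}} = - \frac{2}{761}$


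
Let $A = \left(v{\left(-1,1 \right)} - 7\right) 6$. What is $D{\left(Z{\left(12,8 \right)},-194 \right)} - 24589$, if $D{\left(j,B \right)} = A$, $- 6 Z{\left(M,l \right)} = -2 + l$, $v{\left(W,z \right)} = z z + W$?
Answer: $-24631$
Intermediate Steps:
$v{\left(W,z \right)} = W + z^{2}$ ($v{\left(W,z \right)} = z^{2} + W = W + z^{2}$)
$Z{\left(M,l \right)} = \frac{1}{3} - \frac{l}{6}$ ($Z{\left(M,l \right)} = - \frac{-2 + l}{6} = \frac{1}{3} - \frac{l}{6}$)
$A = -42$ ($A = \left(\left(-1 + 1^{2}\right) - 7\right) 6 = \left(\left(-1 + 1\right) - 7\right) 6 = \left(0 - 7\right) 6 = \left(-7\right) 6 = -42$)
$D{\left(j,B \right)} = -42$
$D{\left(Z{\left(12,8 \right)},-194 \right)} - 24589 = -42 - 24589 = -24631$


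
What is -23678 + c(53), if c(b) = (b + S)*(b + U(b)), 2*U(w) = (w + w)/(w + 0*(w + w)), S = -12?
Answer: -21464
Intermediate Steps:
U(w) = 1 (U(w) = ((w + w)/(w + 0*(w + w)))/2 = ((2*w)/(w + 0*(2*w)))/2 = ((2*w)/(w + 0))/2 = ((2*w)/w)/2 = (1/2)*2 = 1)
c(b) = (1 + b)*(-12 + b) (c(b) = (b - 12)*(b + 1) = (-12 + b)*(1 + b) = (1 + b)*(-12 + b))
-23678 + c(53) = -23678 + (-12 + 53**2 - 11*53) = -23678 + (-12 + 2809 - 583) = -23678 + 2214 = -21464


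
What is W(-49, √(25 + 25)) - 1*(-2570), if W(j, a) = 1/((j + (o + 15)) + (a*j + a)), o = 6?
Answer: 73512287/28604 - 15*√2/7151 ≈ 2570.0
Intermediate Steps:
W(j, a) = 1/(21 + a + j + a*j) (W(j, a) = 1/((j + (6 + 15)) + (a*j + a)) = 1/((j + 21) + (a + a*j)) = 1/((21 + j) + (a + a*j)) = 1/(21 + a + j + a*j))
W(-49, √(25 + 25)) - 1*(-2570) = 1/(21 + √(25 + 25) - 49 + √(25 + 25)*(-49)) - 1*(-2570) = 1/(21 + √50 - 49 + √50*(-49)) + 2570 = 1/(21 + 5*√2 - 49 + (5*√2)*(-49)) + 2570 = 1/(21 + 5*√2 - 49 - 245*√2) + 2570 = 1/(-28 - 240*√2) + 2570 = 2570 + 1/(-28 - 240*√2)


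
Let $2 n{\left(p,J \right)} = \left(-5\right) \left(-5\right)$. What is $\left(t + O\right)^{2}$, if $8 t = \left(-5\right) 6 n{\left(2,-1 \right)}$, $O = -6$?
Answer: $\frac{178929}{64} \approx 2795.8$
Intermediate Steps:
$n{\left(p,J \right)} = \frac{25}{2}$ ($n{\left(p,J \right)} = \frac{\left(-5\right) \left(-5\right)}{2} = \frac{1}{2} \cdot 25 = \frac{25}{2}$)
$t = - \frac{375}{8}$ ($t = \frac{\left(-5\right) 6 \cdot \frac{25}{2}}{8} = \frac{\left(-30\right) \frac{25}{2}}{8} = \frac{1}{8} \left(-375\right) = - \frac{375}{8} \approx -46.875$)
$\left(t + O\right)^{2} = \left(- \frac{375}{8} - 6\right)^{2} = \left(- \frac{423}{8}\right)^{2} = \frac{178929}{64}$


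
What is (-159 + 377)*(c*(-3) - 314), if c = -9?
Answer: -62566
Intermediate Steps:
(-159 + 377)*(c*(-3) - 314) = (-159 + 377)*(-9*(-3) - 314) = 218*(27 - 314) = 218*(-287) = -62566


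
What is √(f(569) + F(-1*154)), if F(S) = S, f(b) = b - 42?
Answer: √373 ≈ 19.313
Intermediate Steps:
f(b) = -42 + b
√(f(569) + F(-1*154)) = √((-42 + 569) - 1*154) = √(527 - 154) = √373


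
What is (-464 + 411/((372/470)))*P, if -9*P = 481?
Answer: -1648387/558 ≈ -2954.1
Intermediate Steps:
P = -481/9 (P = -⅑*481 = -481/9 ≈ -53.444)
(-464 + 411/((372/470)))*P = (-464 + 411/((372/470)))*(-481/9) = (-464 + 411/((372*(1/470))))*(-481/9) = (-464 + 411/(186/235))*(-481/9) = (-464 + 411*(235/186))*(-481/9) = (-464 + 32195/62)*(-481/9) = (3427/62)*(-481/9) = -1648387/558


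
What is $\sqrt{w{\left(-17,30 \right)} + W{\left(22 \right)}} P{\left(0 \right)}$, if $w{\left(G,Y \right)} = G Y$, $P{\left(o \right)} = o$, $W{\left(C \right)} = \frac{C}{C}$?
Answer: $0$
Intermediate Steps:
$W{\left(C \right)} = 1$
$\sqrt{w{\left(-17,30 \right)} + W{\left(22 \right)}} P{\left(0 \right)} = \sqrt{\left(-17\right) 30 + 1} \cdot 0 = \sqrt{-510 + 1} \cdot 0 = \sqrt{-509} \cdot 0 = i \sqrt{509} \cdot 0 = 0$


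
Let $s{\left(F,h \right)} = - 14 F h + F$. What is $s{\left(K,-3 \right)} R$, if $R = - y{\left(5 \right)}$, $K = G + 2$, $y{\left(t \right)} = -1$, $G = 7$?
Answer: $387$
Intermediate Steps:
$K = 9$ ($K = 7 + 2 = 9$)
$s{\left(F,h \right)} = F - 14 F h$ ($s{\left(F,h \right)} = - 14 F h + F = F - 14 F h$)
$R = 1$ ($R = \left(-1\right) \left(-1\right) = 1$)
$s{\left(K,-3 \right)} R = 9 \left(1 - -42\right) 1 = 9 \left(1 + 42\right) 1 = 9 \cdot 43 \cdot 1 = 387 \cdot 1 = 387$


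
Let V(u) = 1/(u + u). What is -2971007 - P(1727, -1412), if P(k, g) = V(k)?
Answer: -10261858179/3454 ≈ -2.9710e+6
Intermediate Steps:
V(u) = 1/(2*u)
P(k, g) = 1/(2*k)
-2971007 - P(1727, -1412) = -2971007 - 1/(2*1727) = -2971007 - 1*1/3454 = -2971007 - 1/3454 = -10261858179/3454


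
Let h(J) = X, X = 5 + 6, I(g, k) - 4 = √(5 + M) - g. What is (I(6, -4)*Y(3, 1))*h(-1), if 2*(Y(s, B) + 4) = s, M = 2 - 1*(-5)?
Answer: 55 - 55*√3 ≈ -40.263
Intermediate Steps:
M = 7 (M = 2 + 5 = 7)
Y(s, B) = -4 + s/2
I(g, k) = 4 - g + 2*√3 (I(g, k) = 4 + (√(5 + 7) - g) = 4 + (√12 - g) = 4 + (2*√3 - g) = 4 + (-g + 2*√3) = 4 - g + 2*√3)
X = 11
h(J) = 11
(I(6, -4)*Y(3, 1))*h(-1) = ((4 - 1*6 + 2*√3)*(-4 + (½)*3))*11 = ((4 - 6 + 2*√3)*(-4 + 3/2))*11 = ((-2 + 2*√3)*(-5/2))*11 = (5 - 5*√3)*11 = 55 - 55*√3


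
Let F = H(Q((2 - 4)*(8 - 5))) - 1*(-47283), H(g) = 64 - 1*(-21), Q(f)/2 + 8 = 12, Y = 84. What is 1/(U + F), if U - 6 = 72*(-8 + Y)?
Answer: 1/52846 ≈ 1.8923e-5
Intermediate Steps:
Q(f) = 8 (Q(f) = -16 + 2*12 = -16 + 24 = 8)
H(g) = 85 (H(g) = 64 + 21 = 85)
F = 47368 (F = 85 - 1*(-47283) = 85 + 47283 = 47368)
U = 5478 (U = 6 + 72*(-8 + 84) = 6 + 72*76 = 6 + 5472 = 5478)
1/(U + F) = 1/(5478 + 47368) = 1/52846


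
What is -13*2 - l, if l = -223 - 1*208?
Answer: 405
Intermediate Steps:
l = -431 (l = -223 - 208 = -431)
-13*2 - l = -13*2 - 1*(-431) = -26 + 431 = 405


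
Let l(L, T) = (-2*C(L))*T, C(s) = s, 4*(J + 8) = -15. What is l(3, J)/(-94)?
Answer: -¾ ≈ -0.75000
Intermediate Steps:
J = -47/4 (J = -8 + (¼)*(-15) = -8 - 15/4 = -47/4 ≈ -11.750)
l(L, T) = -2*L*T (l(L, T) = (-2*L)*T = -2*L*T)
l(3, J)/(-94) = -2*3*(-47/4)/(-94) = (141/2)*(-1/94) = -¾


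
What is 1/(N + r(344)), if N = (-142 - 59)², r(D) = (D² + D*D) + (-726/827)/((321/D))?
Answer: 88489/24517829449 ≈ 3.6092e-6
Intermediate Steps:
r(D) = 2*D² - 242*D/88489 (r(D) = (D² + D²) + (-726*1/827)*(D/321) = 2*D² - 242*D/88489)
N = 40401 (N = (-201)² = 40401)
1/(N + r(344)) = 1/(40401 + (2/88489)*344*(-121 + 88489*344)) = 1/(40401 + (2/88489)*344*(-121 + 30440216)) = 1/(40401 + (2/88489)*344*30440095) = 1/(40401 + 20942785360/88489) = 1/(24517829449/88489) = 88489/24517829449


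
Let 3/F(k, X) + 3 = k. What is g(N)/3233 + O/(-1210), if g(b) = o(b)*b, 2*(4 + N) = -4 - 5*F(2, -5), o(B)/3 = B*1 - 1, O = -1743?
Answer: 11275683/7823860 ≈ 1.4412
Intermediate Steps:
F(k, X) = 3/(-3 + k)
o(B) = -3 + 3*B (o(B) = 3*(B*1 - 1) = 3*(B - 1) = 3*(-1 + B) = -3 + 3*B)
N = 3/2 (N = -4 + (-4 - 15/(-3 + 2))/2 = -4 + (-4 - 15/(-1))/2 = -4 + (-4 - 15*(-1))/2 = -4 + (-4 - 5*(-3))/2 = -4 + (-4 + 15)/2 = -4 + (½)*11 = -4 + 11/2 = 3/2 ≈ 1.5000)
g(b) = b*(-3 + 3*b) (g(b) = (-3 + 3*b)*b = b*(-3 + 3*b))
g(N)/3233 + O/(-1210) = (3*(3/2)*(-1 + 3/2))/3233 - 1743/(-1210) = (3*(3/2)*(½))*(1/3233) - 1743*(-1/1210) = (9/4)*(1/3233) + 1743/1210 = 9/12932 + 1743/1210 = 11275683/7823860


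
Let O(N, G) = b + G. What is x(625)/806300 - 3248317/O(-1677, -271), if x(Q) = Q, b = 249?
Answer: 4762032747/32252 ≈ 1.4765e+5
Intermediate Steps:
O(N, G) = 249 + G
x(625)/806300 - 3248317/O(-1677, -271) = 625/806300 - 3248317/(249 - 271) = 625*(1/806300) - 3248317/(-22) = 25/32252 - 3248317*(-1/22) = 25/32252 + 3248317/22 = 4762032747/32252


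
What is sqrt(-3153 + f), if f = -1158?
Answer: 3*I*sqrt(479) ≈ 65.658*I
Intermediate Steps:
sqrt(-3153 + f) = sqrt(-3153 - 1158) = sqrt(-4311) = 3*I*sqrt(479)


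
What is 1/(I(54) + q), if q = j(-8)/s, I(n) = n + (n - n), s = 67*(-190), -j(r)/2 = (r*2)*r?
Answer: 6365/343838 ≈ 0.018512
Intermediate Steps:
j(r) = -4*r² (j(r) = -2*r*2*r = -2*2*r*r = -4*r²)
s = -12730
I(n) = n (I(n) = n + 0 = n)
q = 128/6365 (q = -4*(-8)²/(-12730) = -4*64*(-1/12730) = -256*(-1/12730) = 128/6365 ≈ 0.020110)
1/(I(54) + q) = 1/(54 + 128/6365) = 1/(343838/6365) = 6365/343838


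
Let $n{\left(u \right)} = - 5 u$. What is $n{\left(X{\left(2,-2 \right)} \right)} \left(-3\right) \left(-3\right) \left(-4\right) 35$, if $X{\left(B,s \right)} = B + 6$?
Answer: $50400$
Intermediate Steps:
$X{\left(B,s \right)} = 6 + B$
$n{\left(X{\left(2,-2 \right)} \right)} \left(-3\right) \left(-3\right) \left(-4\right) 35 = - 5 \left(6 + 2\right) \left(-3\right) \left(-3\right) \left(-4\right) 35 = \left(-5\right) 8 \cdot 9 \left(-4\right) 35 = \left(-40\right) \left(-36\right) 35 = 1440 \cdot 35 = 50400$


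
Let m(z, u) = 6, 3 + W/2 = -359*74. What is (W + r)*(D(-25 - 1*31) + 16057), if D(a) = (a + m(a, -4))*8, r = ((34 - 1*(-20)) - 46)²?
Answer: -830979618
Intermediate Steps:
W = -53138 (W = -6 + 2*(-359*74) = -6 + 2*(-26566) = -6 - 53132 = -53138)
r = 64 (r = ((34 + 20) - 46)² = (54 - 46)² = 8² = 64)
D(a) = 48 + 8*a (D(a) = (a + 6)*8 = (6 + a)*8 = 48 + 8*a)
(W + r)*(D(-25 - 1*31) + 16057) = (-53138 + 64)*((48 + 8*(-25 - 1*31)) + 16057) = -53074*((48 + 8*(-25 - 31)) + 16057) = -53074*((48 + 8*(-56)) + 16057) = -53074*((48 - 448) + 16057) = -53074*(-400 + 16057) = -53074*15657 = -830979618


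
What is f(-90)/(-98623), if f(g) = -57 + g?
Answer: 21/14089 ≈ 0.0014905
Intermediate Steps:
f(-90)/(-98623) = (-57 - 90)/(-98623) = -147*(-1/98623) = 21/14089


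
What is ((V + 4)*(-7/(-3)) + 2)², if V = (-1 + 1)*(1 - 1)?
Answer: 1156/9 ≈ 128.44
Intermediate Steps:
V = 0 (V = 0*0 = 0)
((V + 4)*(-7/(-3)) + 2)² = ((0 + 4)*(-7/(-3)) + 2)² = (4*(-7*(-⅓)) + 2)² = (4*(7/3) + 2)² = (28/3 + 2)² = (34/3)² = 1156/9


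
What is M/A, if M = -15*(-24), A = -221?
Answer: -360/221 ≈ -1.6290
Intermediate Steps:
M = 360
M/A = 360/(-221) = 360*(-1/221) = -360/221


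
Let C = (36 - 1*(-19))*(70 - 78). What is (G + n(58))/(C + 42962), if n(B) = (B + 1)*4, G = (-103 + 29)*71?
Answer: -2509/21261 ≈ -0.11801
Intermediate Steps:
G = -5254 (G = -74*71 = -5254)
n(B) = 4 + 4*B (n(B) = (1 + B)*4 = 4 + 4*B)
C = -440 (C = (36 + 19)*(-8) = 55*(-8) = -440)
(G + n(58))/(C + 42962) = (-5254 + (4 + 4*58))/(-440 + 42962) = (-5254 + (4 + 232))/42522 = (-5254 + 236)*(1/42522) = -5018*1/42522 = -2509/21261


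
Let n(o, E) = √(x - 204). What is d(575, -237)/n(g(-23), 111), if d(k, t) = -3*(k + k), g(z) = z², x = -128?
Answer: 1725*I*√83/83 ≈ 189.34*I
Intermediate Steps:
n(o, E) = 2*I*√83 (n(o, E) = √(-128 - 204) = √(-332) = 2*I*√83)
d(k, t) = -6*k
d(575, -237)/n(g(-23), 111) = (-6*575)/((2*I*√83)) = -(-1725)*I*√83/83 = 1725*I*√83/83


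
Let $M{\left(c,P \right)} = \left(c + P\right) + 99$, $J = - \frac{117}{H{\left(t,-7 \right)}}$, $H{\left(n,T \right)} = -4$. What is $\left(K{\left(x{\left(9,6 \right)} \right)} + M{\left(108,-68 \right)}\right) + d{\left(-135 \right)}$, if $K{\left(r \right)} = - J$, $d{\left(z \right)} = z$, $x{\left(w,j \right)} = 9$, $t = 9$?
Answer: $- \frac{101}{4} \approx -25.25$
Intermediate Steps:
$J = \frac{117}{4}$ ($J = - \frac{117}{-4} = \left(-117\right) \left(- \frac{1}{4}\right) = \frac{117}{4} \approx 29.25$)
$M{\left(c,P \right)} = 99 + P + c$ ($M{\left(c,P \right)} = \left(P + c\right) + 99 = 99 + P + c$)
$K{\left(r \right)} = - \frac{117}{4}$ ($K{\left(r \right)} = \left(-1\right) \frac{117}{4} = - \frac{117}{4}$)
$\left(K{\left(x{\left(9,6 \right)} \right)} + M{\left(108,-68 \right)}\right) + d{\left(-135 \right)} = \left(- \frac{117}{4} + \left(99 - 68 + 108\right)\right) - 135 = \left(- \frac{117}{4} + 139\right) - 135 = \frac{439}{4} - 135 = - \frac{101}{4}$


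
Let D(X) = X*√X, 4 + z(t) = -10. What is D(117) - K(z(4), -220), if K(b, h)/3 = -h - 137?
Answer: -249 + 351*√13 ≈ 1016.5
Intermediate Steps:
z(t) = -14 (z(t) = -4 - 10 = -14)
K(b, h) = -411 - 3*h (K(b, h) = 3*(-h - 137) = 3*(-137 - h) = -411 - 3*h)
D(X) = X^(3/2)
D(117) - K(z(4), -220) = 117^(3/2) - (-411 - 3*(-220)) = 351*√13 - (-411 + 660) = 351*√13 - 1*249 = 351*√13 - 249 = -249 + 351*√13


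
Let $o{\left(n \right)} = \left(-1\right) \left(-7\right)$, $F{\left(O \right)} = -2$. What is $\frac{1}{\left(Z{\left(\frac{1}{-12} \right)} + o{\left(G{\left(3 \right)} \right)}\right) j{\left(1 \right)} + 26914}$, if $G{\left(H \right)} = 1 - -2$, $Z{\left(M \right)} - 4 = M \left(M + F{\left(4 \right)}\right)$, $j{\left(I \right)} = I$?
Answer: $\frac{144}{3877225} \approx 3.714 \cdot 10^{-5}$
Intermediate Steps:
$Z{\left(M \right)} = 4 + M \left(-2 + M\right)$ ($Z{\left(M \right)} = 4 + M \left(M - 2\right) = 4 + M \left(-2 + M\right)$)
$G{\left(H \right)} = 3$ ($G{\left(H \right)} = 1 + 2 = 3$)
$o{\left(n \right)} = 7$
$\frac{1}{\left(Z{\left(\frac{1}{-12} \right)} + o{\left(G{\left(3 \right)} \right)}\right) j{\left(1 \right)} + 26914} = \frac{1}{\left(\left(4 + \left(\frac{1}{-12}\right)^{2} - \frac{2}{-12}\right) + 7\right) 1 + 26914} = \frac{1}{\left(\left(4 + \left(- \frac{1}{12}\right)^{2} - - \frac{1}{6}\right) + 7\right) 1 + 26914} = \frac{1}{\left(\left(4 + \frac{1}{144} + \frac{1}{6}\right) + 7\right) 1 + 26914} = \frac{1}{\left(\frac{601}{144} + 7\right) 1 + 26914} = \frac{1}{\frac{1609}{144} \cdot 1 + 26914} = \frac{1}{\frac{1609}{144} + 26914} = \frac{1}{\frac{3877225}{144}} = \frac{144}{3877225}$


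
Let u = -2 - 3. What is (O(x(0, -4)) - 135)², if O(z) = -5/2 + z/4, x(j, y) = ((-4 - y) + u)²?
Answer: 275625/16 ≈ 17227.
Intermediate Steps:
u = -5
x(j, y) = (-9 - y)² (x(j, y) = ((-4 - y) - 5)² = (-9 - y)²)
O(z) = -5/2 + z/4 (O(z) = -5*½ + z*(¼) = -5/2 + z/4)
(O(x(0, -4)) - 135)² = ((-5/2 + (9 - 4)²/4) - 135)² = ((-5/2 + (¼)*5²) - 135)² = ((-5/2 + (¼)*25) - 135)² = ((-5/2 + 25/4) - 135)² = (15/4 - 135)² = (-525/4)² = 275625/16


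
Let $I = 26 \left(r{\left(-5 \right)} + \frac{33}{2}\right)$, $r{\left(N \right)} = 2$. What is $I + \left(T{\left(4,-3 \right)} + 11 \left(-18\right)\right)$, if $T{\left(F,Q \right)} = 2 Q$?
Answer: $277$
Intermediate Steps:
$I = 481$ ($I = 26 \left(2 + \frac{33}{2}\right) = 26 \cdot \frac{37}{2} = 481$)
$I + \left(T{\left(4,-3 \right)} + 11 \left(-18\right)\right) = 481 + \left(2 \left(-3\right) + 11 \left(-18\right)\right) = 481 - 204 = 277$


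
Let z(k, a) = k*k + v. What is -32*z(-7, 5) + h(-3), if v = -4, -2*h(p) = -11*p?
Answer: -2913/2 ≈ -1456.5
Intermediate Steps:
h(p) = 11*p/2 (h(p) = -(-11)*p/2 = 11*p/2)
z(k, a) = -4 + k² (z(k, a) = k*k - 4 = k² - 4 = -4 + k²)
-32*z(-7, 5) + h(-3) = -32*(-4 + (-7)²) + (11/2)*(-3) = -32*(-4 + 49) - 33/2 = -32*45 - 33/2 = -1440 - 33/2 = -2913/2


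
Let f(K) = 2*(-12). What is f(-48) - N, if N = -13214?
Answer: 13190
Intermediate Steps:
f(K) = -24
f(-48) - N = -24 - 1*(-13214) = -24 + 13214 = 13190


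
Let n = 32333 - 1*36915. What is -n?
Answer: 4582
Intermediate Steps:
n = -4582 (n = 32333 - 36915 = -4582)
-n = -1*(-4582) = 4582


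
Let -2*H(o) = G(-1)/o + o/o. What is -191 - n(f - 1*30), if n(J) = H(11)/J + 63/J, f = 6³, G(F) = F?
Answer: -195737/1023 ≈ -191.34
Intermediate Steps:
f = 216
H(o) = -½ + 1/(2*o) (H(o) = -(-1/o + o/o)/2 = -(-1/o + 1)/2 = -(1 - 1/o)/2 = -½ + 1/(2*o))
n(J) = 688/(11*J) (n(J) = ((½)*(1 - 1*11)/11)/J + 63/J = ((½)*(1/11)*(1 - 11))/J + 63/J = ((½)*(1/11)*(-10))/J + 63/J = -5/(11*J) + 63/J = 688/(11*J))
-191 - n(f - 1*30) = -191 - 688/(11*(216 - 1*30)) = -191 - 688/(11*(216 - 30)) = -191 - 688/(11*186) = -191 - 1*344/1023 = -191 - 344/1023 = -195737/1023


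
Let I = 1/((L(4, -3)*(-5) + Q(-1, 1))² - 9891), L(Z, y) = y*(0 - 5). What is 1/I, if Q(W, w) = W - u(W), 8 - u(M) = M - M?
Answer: -2835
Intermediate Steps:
u(M) = 8 (u(M) = 8 - (M - M) = 8 - 1*0 = 8 + 0 = 8)
L(Z, y) = -5*y (L(Z, y) = y*(-5) = -5*y)
Q(W, w) = -8 + W (Q(W, w) = W - 1*8 = W - 8 = -8 + W)
I = -1/2835 (I = 1/((-5*(-3)*(-5) + (-8 - 1))² - 9891) = 1/((15*(-5) - 9)² - 9891) = 1/((-75 - 9)² - 9891) = 1/((-84)² - 9891) = 1/(7056 - 9891) = 1/(-2835) = -1/2835 ≈ -0.00035273)
1/I = 1/(-1/2835) = -2835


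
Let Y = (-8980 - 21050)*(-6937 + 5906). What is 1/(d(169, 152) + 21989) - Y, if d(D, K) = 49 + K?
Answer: -687023036699/22190 ≈ -3.0961e+7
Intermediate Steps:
Y = 30960930 (Y = -30030*(-1031) = 30960930)
1/(d(169, 152) + 21989) - Y = 1/((49 + 152) + 21989) - 1*30960930 = 1/(201 + 21989) - 30960930 = 1/22190 - 30960930 = -687023036699/22190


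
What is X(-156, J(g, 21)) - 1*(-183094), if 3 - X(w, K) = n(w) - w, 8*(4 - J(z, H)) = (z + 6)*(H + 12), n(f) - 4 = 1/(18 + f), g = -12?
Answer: 25245307/138 ≈ 1.8294e+5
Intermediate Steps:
n(f) = 4 + 1/(18 + f)
J(z, H) = 4 - (6 + z)*(12 + H)/8 (J(z, H) = 4 - (z + 6)*(H + 12)/8 = 4 - (6 + z)*(12 + H)/8)
X(w, K) = 3 + w - (73 + 4*w)/(18 + w) (X(w, K) = 3 - ((73 + 4*w)/(18 + w) - w) = 3 - (-w + (73 + 4*w)/(18 + w)) = 3 + (w - (73 + 4*w)/(18 + w)) = 3 + w - (73 + 4*w)/(18 + w))
X(-156, J(g, 21)) - 1*(-183094) = (-19 + (-156)² + 17*(-156))/(18 - 156) - 1*(-183094) = (-19 + 24336 - 2652)/(-138) + 183094 = -1/138*21665 + 183094 = -21665/138 + 183094 = 25245307/138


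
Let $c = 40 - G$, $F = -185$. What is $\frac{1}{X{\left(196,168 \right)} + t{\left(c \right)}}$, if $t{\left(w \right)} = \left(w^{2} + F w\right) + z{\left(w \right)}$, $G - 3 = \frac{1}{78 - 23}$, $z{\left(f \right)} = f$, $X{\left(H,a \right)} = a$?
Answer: $- \frac{3025}{15938724} \approx -0.00018979$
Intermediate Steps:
$G = \frac{166}{55}$ ($G = 3 + \frac{1}{78 - 23} = 3 + \frac{1}{55} = \frac{166}{55} \approx 3.0182$)
$c = \frac{2034}{55}$ ($c = 40 - \frac{166}{55} = \frac{2034}{55} \approx 36.982$)
$t{\left(w \right)} = w^{2} - 184 w$ ($t{\left(w \right)} = \left(w^{2} - 185 w\right) + w = w^{2} - 184 w$)
$\frac{1}{X{\left(196,168 \right)} + t{\left(c \right)}} = \frac{1}{168 + \frac{2034 \left(-184 + \frac{2034}{55}\right)}{55}} = \frac{1}{168 + \frac{2034}{55} \left(- \frac{8086}{55}\right)} = \frac{1}{168 - \frac{16446924}{3025}} = \frac{1}{- \frac{15938724}{3025}} = - \frac{3025}{15938724}$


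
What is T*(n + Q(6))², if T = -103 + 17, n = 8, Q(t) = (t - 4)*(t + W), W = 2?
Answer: -49536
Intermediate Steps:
Q(t) = (-4 + t)*(2 + t) (Q(t) = (t - 4)*(t + 2) = (-4 + t)*(2 + t))
T = -86
T*(n + Q(6))² = -86*(8 + (-8 + 6² - 2*6))² = -86*(8 + (-8 + 36 - 12))² = -86*(8 + 16)² = -86*24² = -86*576 = -49536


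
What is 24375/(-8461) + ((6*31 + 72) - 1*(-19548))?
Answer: 167554191/8461 ≈ 19803.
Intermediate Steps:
24375/(-8461) + ((6*31 + 72) - 1*(-19548)) = 24375*(-1/8461) + ((186 + 72) + 19548) = -24375/8461 + (258 + 19548) = -24375/8461 + 19806 = 167554191/8461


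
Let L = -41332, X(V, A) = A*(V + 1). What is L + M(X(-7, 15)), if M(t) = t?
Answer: -41422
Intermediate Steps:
X(V, A) = A*(1 + V)
L + M(X(-7, 15)) = -41332 + 15*(1 - 7) = -41332 + 15*(-6) = -41332 - 90 = -41422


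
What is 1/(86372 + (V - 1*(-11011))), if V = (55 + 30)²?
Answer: 1/104608 ≈ 9.5595e-6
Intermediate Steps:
V = 7225 (V = 85² = 7225)
1/(86372 + (V - 1*(-11011))) = 1/(86372 + (7225 - 1*(-11011))) = 1/(86372 + (7225 + 11011)) = 1/(86372 + 18236) = 1/104608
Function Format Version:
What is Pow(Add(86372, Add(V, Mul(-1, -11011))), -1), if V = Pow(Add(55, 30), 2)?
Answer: Rational(1, 104608) ≈ 9.5595e-6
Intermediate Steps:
V = 7225 (V = Pow(85, 2) = 7225)
Pow(Add(86372, Add(V, Mul(-1, -11011))), -1) = Pow(Add(86372, Add(7225, Mul(-1, -11011))), -1) = Pow(Add(86372, Add(7225, 11011)), -1) = Pow(Add(86372, 18236), -1) = Pow(104608, -1) = Rational(1, 104608)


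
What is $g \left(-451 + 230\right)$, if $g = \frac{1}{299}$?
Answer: $- \frac{17}{23} \approx -0.73913$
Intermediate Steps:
$g = \frac{1}{299} \approx 0.0033445$
$g \left(-451 + 230\right) = \frac{-451 + 230}{299} = \frac{1}{299} \left(-221\right) = - \frac{17}{23}$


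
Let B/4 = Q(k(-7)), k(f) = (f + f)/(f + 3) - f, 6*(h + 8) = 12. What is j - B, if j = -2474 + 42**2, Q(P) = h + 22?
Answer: -774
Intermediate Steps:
h = -6 (h = -8 + (1/6)*12 = -8 + 2 = -6)
k(f) = -f + 2*f/(3 + f) (k(f) = (2*f)/(3 + f) - f = 2*f/(3 + f) - f = -f + 2*f/(3 + f))
Q(P) = 16 (Q(P) = -6 + 22 = 16)
B = 64 (B = 4*16 = 64)
j = -710 (j = -2474 + 1764 = -710)
j - B = -710 - 1*64 = -710 - 64 = -774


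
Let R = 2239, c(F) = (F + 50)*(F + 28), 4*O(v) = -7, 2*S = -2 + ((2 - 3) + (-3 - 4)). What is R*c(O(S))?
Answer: 45373335/16 ≈ 2.8358e+6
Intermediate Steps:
S = -5 (S = (-2 + ((2 - 3) + (-3 - 4)))/2 = (-2 + (-1 - 7))/2 = (-2 - 8)/2 = (½)*(-10) = -5)
O(v) = -7/4 (O(v) = (¼)*(-7) = -7/4)
c(F) = (28 + F)*(50 + F) (c(F) = (50 + F)*(28 + F) = (28 + F)*(50 + F))
R*c(O(S)) = 2239*(1400 + (-7/4)² + 78*(-7/4)) = 2239*(1400 + 49/16 - 273/2) = 2239*(20265/16) = 45373335/16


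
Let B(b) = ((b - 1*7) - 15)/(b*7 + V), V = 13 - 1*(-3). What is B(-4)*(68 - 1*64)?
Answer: 26/3 ≈ 8.6667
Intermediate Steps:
V = 16 (V = 13 + 3 = 16)
B(b) = (-22 + b)/(16 + 7*b) (B(b) = ((b - 1*7) - 15)/(b*7 + 16) = ((b - 7) - 15)/(7*b + 16) = ((-7 + b) - 15)/(16 + 7*b) = (-22 + b)/(16 + 7*b))
B(-4)*(68 - 1*64) = ((-22 - 4)/(16 + 7*(-4)))*(68 - 1*64) = (-26/(16 - 28))*(68 - 64) = (-26/(-12))*4 = -1/12*(-26)*4 = (13/6)*4 = 26/3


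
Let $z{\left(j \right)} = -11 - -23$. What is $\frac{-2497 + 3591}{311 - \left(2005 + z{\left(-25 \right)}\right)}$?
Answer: $- \frac{547}{853} \approx -0.64127$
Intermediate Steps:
$z{\left(j \right)} = 12$ ($z{\left(j \right)} = -11 + 23 = 12$)
$\frac{-2497 + 3591}{311 - \left(2005 + z{\left(-25 \right)}\right)} = \frac{-2497 + 3591}{311 - 2017} = \frac{1094}{311 - 2017} = \frac{1094}{-1706} = 1094 \left(- \frac{1}{1706}\right) = - \frac{547}{853}$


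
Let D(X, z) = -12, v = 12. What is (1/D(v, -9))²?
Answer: 1/144 ≈ 0.0069444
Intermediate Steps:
(1/D(v, -9))² = (1/(-12))² = (-1/12)² = 1/144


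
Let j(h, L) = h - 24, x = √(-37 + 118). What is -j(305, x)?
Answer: -281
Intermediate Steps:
x = 9 (x = √81 = 9)
j(h, L) = -24 + h
-j(305, x) = -(-24 + 305) = -1*281 = -281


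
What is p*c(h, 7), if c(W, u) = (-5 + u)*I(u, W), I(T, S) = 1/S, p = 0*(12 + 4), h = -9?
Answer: 0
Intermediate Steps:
p = 0 (p = 0*16 = 0)
c(W, u) = (-5 + u)/W
p*c(h, 7) = 0*((-5 + 7)/(-9)) = 0*(-1/9*2) = 0*(-2/9) = 0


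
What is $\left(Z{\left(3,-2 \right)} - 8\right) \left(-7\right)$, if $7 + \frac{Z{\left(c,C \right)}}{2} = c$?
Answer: $112$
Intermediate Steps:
$Z{\left(c,C \right)} = -14 + 2 c$
$\left(Z{\left(3,-2 \right)} - 8\right) \left(-7\right) = \left(\left(-14 + 2 \cdot 3\right) - 8\right) \left(-7\right) = \left(\left(-14 + 6\right) - 8\right) \left(-7\right) = \left(-8 - 8\right) \left(-7\right) = \left(-16\right) \left(-7\right) = 112$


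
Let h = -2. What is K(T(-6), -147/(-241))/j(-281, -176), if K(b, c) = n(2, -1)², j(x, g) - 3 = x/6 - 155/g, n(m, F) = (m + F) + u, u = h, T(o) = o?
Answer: -528/22679 ≈ -0.023281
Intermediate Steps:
u = -2
n(m, F) = -2 + F + m (n(m, F) = (m + F) - 2 = (F + m) - 2 = -2 + F + m)
j(x, g) = 3 - 155/g + x/6 (j(x, g) = 3 + (x/6 - 155/g) = 3 + (-155/g + x/6) = 3 - 155/g + x/6)
K(b, c) = 1 (K(b, c) = (-2 - 1 + 2)² = (-1)² = 1)
K(T(-6), -147/(-241))/j(-281, -176) = 1/(3 - 155/(-176) + (⅙)*(-281)) = 1/(3 - 155*(-1/176) - 281/6) = 1/(3 + 155/176 - 281/6) = 1/(-22679/528) = 1*(-528/22679) = -528/22679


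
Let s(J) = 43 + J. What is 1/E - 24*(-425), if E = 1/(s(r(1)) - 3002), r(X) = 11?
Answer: 7252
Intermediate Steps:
E = -1/2948 (E = 1/((43 + 11) - 3002) = 1/(54 - 3002) = 1/(-2948) = -1/2948 ≈ -0.00033921)
1/E - 24*(-425) = 1/(-1/2948) - 24*(-425) = -2948 + 10200 = 7252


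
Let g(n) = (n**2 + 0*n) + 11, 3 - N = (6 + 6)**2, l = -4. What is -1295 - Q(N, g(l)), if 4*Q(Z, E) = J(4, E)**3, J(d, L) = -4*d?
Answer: -271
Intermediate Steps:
N = -141 (N = 3 - (6 + 6)**2 = 3 - 1*12**2 = 3 - 1*144 = 3 - 144 = -141)
g(n) = 11 + n**2 (g(n) = (n**2 + 0) + 11 = n**2 + 11 = 11 + n**2)
Q(Z, E) = -1024 (Q(Z, E) = (-4*4)**3/4 = (1/4)*(-16)**3 = (1/4)*(-4096) = -1024)
-1295 - Q(N, g(l)) = -1295 - 1*(-1024) = -1295 + 1024 = -271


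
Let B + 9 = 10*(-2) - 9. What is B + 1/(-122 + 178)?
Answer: -2127/56 ≈ -37.982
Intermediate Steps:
B = -38 (B = -9 + (10*(-2) - 9) = -9 + (-20 - 9) = -9 - 29 = -38)
B + 1/(-122 + 178) = -38 + 1/(-122 + 178) = -38 + 1/56 = -2127/56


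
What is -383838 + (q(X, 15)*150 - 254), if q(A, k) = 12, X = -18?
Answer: -382292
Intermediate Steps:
-383838 + (q(X, 15)*150 - 254) = -383838 + (12*150 - 254) = -383838 + (1800 - 254) = -383838 + 1546 = -382292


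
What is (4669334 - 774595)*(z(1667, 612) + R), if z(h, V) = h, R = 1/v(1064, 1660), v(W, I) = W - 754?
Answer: 2012688167769/310 ≈ 6.4925e+9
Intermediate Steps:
v(W, I) = -754 + W
R = 1/310 (R = 1/(-754 + 1064) = 1/310 ≈ 0.0032258)
(4669334 - 774595)*(z(1667, 612) + R) = (4669334 - 774595)*(1667 + 1/310) = 3894739*(516771/310) = 2012688167769/310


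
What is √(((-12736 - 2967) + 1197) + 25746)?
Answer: 2*√2810 ≈ 106.02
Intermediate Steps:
√(((-12736 - 2967) + 1197) + 25746) = √((-15703 + 1197) + 25746) = √(-14506 + 25746) = √11240 = 2*√2810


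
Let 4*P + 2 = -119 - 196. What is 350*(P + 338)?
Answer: 181125/2 ≈ 90563.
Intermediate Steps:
P = -317/4 (P = -1/2 + (-119 - 196)/4 = -1/2 + (1/4)*(-315) = -1/2 - 315/4 = -317/4 ≈ -79.250)
350*(P + 338) = 350*(-317/4 + 338) = 350*(1035/4) = 181125/2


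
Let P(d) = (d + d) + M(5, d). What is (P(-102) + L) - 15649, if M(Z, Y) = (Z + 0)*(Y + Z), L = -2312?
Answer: -18650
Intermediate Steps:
M(Z, Y) = Z*(Y + Z)
P(d) = 25 + 7*d (P(d) = (d + d) + 5*(d + 5) = 2*d + 5*(5 + d) = 2*d + (25 + 5*d) = 25 + 7*d)
(P(-102) + L) - 15649 = ((25 + 7*(-102)) - 2312) - 15649 = ((25 - 714) - 2312) - 15649 = (-689 - 2312) - 15649 = -3001 - 15649 = -18650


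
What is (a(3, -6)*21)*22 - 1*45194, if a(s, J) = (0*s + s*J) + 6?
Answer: -50738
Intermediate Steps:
a(s, J) = 6 + J*s (a(s, J) = (0 + J*s) + 6 = J*s + 6 = 6 + J*s)
(a(3, -6)*21)*22 - 1*45194 = ((6 - 6*3)*21)*22 - 1*45194 = ((6 - 18)*21)*22 - 45194 = -12*21*22 - 45194 = -252*22 - 45194 = -5544 - 45194 = -50738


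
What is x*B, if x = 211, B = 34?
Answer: 7174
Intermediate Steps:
x*B = 211*34 = 7174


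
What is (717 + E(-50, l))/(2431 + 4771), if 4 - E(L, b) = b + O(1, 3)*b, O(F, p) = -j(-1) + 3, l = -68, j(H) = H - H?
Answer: 993/7202 ≈ 0.13788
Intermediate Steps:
j(H) = 0
O(F, p) = 3 (O(F, p) = -1*0 + 3 = 0 + 3 = 3)
E(L, b) = 4 - 4*b (E(L, b) = 4 - (b + 3*b) = 4 - 4*b)
(717 + E(-50, l))/(2431 + 4771) = (717 + (4 - 4*(-68)))/(2431 + 4771) = (717 + (4 + 272))/7202 = (717 + 276)*(1/7202) = 993*(1/7202) = 993/7202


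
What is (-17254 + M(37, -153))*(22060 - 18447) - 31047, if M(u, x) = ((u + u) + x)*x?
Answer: -18699418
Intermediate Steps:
M(u, x) = x*(x + 2*u) (M(u, x) = (2*u + x)*x = (x + 2*u)*x = x*(x + 2*u))
(-17254 + M(37, -153))*(22060 - 18447) - 31047 = (-17254 - 153*(-153 + 2*37))*(22060 - 18447) - 31047 = (-17254 - 153*(-153 + 74))*3613 - 31047 = (-17254 - 153*(-79))*3613 - 31047 = (-17254 + 12087)*3613 - 31047 = -5167*3613 - 31047 = -18668371 - 31047 = -18699418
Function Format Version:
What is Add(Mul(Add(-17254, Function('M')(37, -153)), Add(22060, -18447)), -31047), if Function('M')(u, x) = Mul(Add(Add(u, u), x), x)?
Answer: -18699418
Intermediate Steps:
Function('M')(u, x) = Mul(x, Add(x, Mul(2, u))) (Function('M')(u, x) = Mul(Add(Mul(2, u), x), x) = Mul(Add(x, Mul(2, u)), x) = Mul(x, Add(x, Mul(2, u))))
Add(Mul(Add(-17254, Function('M')(37, -153)), Add(22060, -18447)), -31047) = Add(Mul(Add(-17254, Mul(-153, Add(-153, Mul(2, 37)))), Add(22060, -18447)), -31047) = Add(Mul(Add(-17254, Mul(-153, Add(-153, 74))), 3613), -31047) = Add(Mul(Add(-17254, Mul(-153, -79)), 3613), -31047) = Add(Mul(Add(-17254, 12087), 3613), -31047) = Add(Mul(-5167, 3613), -31047) = Add(-18668371, -31047) = -18699418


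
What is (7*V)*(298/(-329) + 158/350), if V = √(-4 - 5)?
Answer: -11211*I/1175 ≈ -9.5413*I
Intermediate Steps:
V = 3*I (V = √(-9) = 3*I ≈ 3.0*I)
(7*V)*(298/(-329) + 158/350) = (7*(3*I))*(298/(-329) + 158/350) = (21*I)*(298*(-1/329) + 158*(1/350)) = (21*I)*(-298/329 + 79/175) = (21*I)*(-3737/8225) = -11211*I/1175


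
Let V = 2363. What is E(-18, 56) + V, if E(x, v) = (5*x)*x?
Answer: 3983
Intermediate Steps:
E(x, v) = 5*x²
E(-18, 56) + V = 5*(-18)² + 2363 = 5*324 + 2363 = 1620 + 2363 = 3983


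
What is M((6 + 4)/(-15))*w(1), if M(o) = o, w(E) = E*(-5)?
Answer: 10/3 ≈ 3.3333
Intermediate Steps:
w(E) = -5*E
M((6 + 4)/(-15))*w(1) = ((6 + 4)/(-15))*(-5*1) = (10*(-1/15))*(-5) = -⅔*(-5) = 10/3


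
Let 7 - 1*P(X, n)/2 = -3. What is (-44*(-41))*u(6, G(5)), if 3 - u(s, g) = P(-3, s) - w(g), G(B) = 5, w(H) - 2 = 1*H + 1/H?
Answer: -88396/5 ≈ -17679.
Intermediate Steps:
w(H) = 2 + H + 1/H (w(H) = 2 + (1*H + 1/H) = 2 + (H + 1/H) = 2 + H + 1/H)
P(X, n) = 20 (P(X, n) = 14 - 2*(-3) = 14 + 6 = 20)
u(s, g) = -15 + g + 1/g (u(s, g) = 3 - (20 - (2 + g + 1/g)) = 3 - (20 + (-2 - g - 1/g)) = 3 - (18 - g - 1/g) = 3 + (-18 + g + 1/g) = -15 + g + 1/g)
(-44*(-41))*u(6, G(5)) = (-44*(-41))*(-15 + 5 + 1/5) = 1804*(-15 + 5 + ⅕) = 1804*(-49/5) = -88396/5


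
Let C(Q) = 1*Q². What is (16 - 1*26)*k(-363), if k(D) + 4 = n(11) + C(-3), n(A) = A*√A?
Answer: -50 - 110*√11 ≈ -414.83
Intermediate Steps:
n(A) = A^(3/2)
C(Q) = Q²
k(D) = 5 + 11*√11 (k(D) = -4 + (11^(3/2) + (-3)²) = -4 + (11*√11 + 9) = -4 + (9 + 11*√11) = 5 + 11*√11)
(16 - 1*26)*k(-363) = (16 - 1*26)*(5 + 11*√11) = (16 - 26)*(5 + 11*√11) = -10*(5 + 11*√11) = -50 - 110*√11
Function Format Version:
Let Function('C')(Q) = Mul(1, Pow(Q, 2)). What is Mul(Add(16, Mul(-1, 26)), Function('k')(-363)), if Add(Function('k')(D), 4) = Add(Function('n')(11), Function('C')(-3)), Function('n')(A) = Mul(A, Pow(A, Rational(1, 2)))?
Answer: Add(-50, Mul(-110, Pow(11, Rational(1, 2)))) ≈ -414.83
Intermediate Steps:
Function('n')(A) = Pow(A, Rational(3, 2))
Function('C')(Q) = Pow(Q, 2)
Function('k')(D) = Add(5, Mul(11, Pow(11, Rational(1, 2)))) (Function('k')(D) = Add(-4, Add(Pow(11, Rational(3, 2)), Pow(-3, 2))) = Add(-4, Add(Mul(11, Pow(11, Rational(1, 2))), 9)) = Add(-4, Add(9, Mul(11, Pow(11, Rational(1, 2))))) = Add(5, Mul(11, Pow(11, Rational(1, 2)))))
Mul(Add(16, Mul(-1, 26)), Function('k')(-363)) = Mul(Add(16, Mul(-1, 26)), Add(5, Mul(11, Pow(11, Rational(1, 2))))) = Mul(Add(16, -26), Add(5, Mul(11, Pow(11, Rational(1, 2))))) = Mul(-10, Add(5, Mul(11, Pow(11, Rational(1, 2))))) = Add(-50, Mul(-110, Pow(11, Rational(1, 2))))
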